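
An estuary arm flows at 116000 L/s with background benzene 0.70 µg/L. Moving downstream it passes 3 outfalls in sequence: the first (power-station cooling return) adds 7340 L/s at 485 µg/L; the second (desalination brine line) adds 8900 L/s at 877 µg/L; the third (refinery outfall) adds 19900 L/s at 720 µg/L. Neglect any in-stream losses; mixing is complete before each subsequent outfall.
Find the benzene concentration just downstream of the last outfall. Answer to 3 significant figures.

169 µg/L

After outfall 1: Q = 116000 + 7340 = 123300 L/s; C = (116000·0.7000 + 7340·485.0)/123300 = 29.52 µg/L.
After outfall 2: Q = 123300 + 8900 = 132200 L/s; C = (123300·29.52 + 8900·877.0)/132200 = 86.56 µg/L.
After outfall 3: Q = 132200 + 19900 = 152100 L/s; C = (132200·86.56 + 19900·720.0)/152100 = 169.4 µg/L.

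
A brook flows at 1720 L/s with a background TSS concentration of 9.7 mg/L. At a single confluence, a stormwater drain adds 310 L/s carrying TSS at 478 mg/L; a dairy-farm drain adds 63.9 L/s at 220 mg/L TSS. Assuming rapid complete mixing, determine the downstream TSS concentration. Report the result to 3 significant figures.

85.4 mg/L

After mixing, C = (1720·9.700 + 310.0·478.0 + 63.90·220.0) / 2094 = 178900/2094 = 85.45 mg/L.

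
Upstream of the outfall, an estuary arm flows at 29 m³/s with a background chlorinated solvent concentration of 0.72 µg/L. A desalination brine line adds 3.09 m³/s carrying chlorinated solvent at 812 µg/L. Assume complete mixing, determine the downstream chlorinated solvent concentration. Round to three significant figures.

78.8 µg/L

Mass balance: C = (29.00·0.7200 + 3.090·812.0) / 32.09 = 2530/32.09 = 78.84 µg/L.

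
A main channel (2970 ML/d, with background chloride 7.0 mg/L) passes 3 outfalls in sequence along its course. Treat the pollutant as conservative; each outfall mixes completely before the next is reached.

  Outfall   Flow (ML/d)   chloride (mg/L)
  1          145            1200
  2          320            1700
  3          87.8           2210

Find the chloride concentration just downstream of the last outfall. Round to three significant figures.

265 mg/L

Outfall 1: combined Q = 3115 ML/d; C = (2970·7.000 + 145.0·1200)/3115 = 62.53 mg/L.
Outfall 2: combined Q = 3435 ML/d; C = (3115·62.53 + 320.0·1700)/3435 = 215.1 mg/L.
Outfall 3: combined Q = 3523 ML/d; C = (3435·215.1 + 87.80·2210)/3523 = 264.8 mg/L.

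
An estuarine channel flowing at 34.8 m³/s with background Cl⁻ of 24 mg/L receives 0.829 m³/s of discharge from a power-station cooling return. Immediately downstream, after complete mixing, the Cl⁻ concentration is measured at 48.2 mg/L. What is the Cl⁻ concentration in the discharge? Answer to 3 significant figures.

1060 mg/L

Mass balance: 34.80·24.00 + 0.8290·Cₑ = 35.63·48.20
→ Cₑ = (35.63·48.20 − 34.80·24.00) / 0.8290 = 1064 mg/L.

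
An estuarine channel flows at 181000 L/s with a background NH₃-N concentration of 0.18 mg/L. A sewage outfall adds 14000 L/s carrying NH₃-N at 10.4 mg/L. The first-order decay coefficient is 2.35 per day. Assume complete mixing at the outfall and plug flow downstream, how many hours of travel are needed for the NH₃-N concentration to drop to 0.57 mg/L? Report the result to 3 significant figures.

4.82 h

Conservation of mass: C = (181000·0.1800 + 14000·10.40) / 195000 = 178200/195000 = 0.9137 mg/L.
0.9137·exp(−k·t) = 0.57 → t = ln(0.9137/0.57)/k = 17350 s = 4.820 h.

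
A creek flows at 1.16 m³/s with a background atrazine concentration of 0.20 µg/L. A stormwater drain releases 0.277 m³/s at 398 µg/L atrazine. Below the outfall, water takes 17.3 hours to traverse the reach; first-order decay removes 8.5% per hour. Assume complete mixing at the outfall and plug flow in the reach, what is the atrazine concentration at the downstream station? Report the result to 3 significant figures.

16.5 µg/L

Flow-weighted average: C = (1.160·0.2000 + 0.2770·398.0) / 1.437 = 110.5/1.437 = 76.88 µg/L.
8.5%/h lost → k = −ln(1 − 0.085) = 0.08883 h⁻¹.
First-order decay: C = 76.88·exp(−k·t) = 76.88·0.2151 = 16.53 µg/L.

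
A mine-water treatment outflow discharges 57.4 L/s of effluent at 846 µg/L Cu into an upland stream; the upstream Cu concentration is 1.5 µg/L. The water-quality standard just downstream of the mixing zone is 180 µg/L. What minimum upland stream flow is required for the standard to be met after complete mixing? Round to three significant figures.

Set C_mix = 180: (Q·1.500 + 57.40·846.0) / (Q + 57.40) = 180
→ Q = 57.40·(846.0 − 180)/(180 − 1.500) = 214.2 L/s.

214 L/s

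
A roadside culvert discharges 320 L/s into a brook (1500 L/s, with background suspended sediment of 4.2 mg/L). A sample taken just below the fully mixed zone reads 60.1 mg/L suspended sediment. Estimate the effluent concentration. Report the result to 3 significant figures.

322 mg/L

Mass balance: 1500·4.200 + 320.0·Cₑ = 1820·60.10
→ Cₑ = (1820·60.10 − 1500·4.200) / 320.0 = 322.1 mg/L.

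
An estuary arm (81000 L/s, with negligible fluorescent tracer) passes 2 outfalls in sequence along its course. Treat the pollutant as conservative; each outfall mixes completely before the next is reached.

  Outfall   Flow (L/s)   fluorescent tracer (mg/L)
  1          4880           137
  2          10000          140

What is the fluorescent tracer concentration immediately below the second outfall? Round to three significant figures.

21.6 mg/L

After outfall 1: Q = 81000 + 4880 = 85880 L/s; C = (81000·0 + 4880·137.0)/85880 = 7.785 mg/L.
After outfall 2: Q = 85880 + 10000 = 95880 L/s; C = (85880·7.785 + 10000·140.0)/95880 = 21.57 mg/L.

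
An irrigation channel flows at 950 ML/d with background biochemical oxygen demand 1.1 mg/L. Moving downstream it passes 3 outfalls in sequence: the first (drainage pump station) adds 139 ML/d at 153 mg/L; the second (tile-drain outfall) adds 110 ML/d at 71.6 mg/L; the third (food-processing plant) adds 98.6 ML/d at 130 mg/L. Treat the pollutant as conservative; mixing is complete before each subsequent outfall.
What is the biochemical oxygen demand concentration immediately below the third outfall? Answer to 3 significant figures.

Below outfall 1: Q → 1089 ML/d, C = (950.0·1.100 + 139.0·153.0)/1089 = 20.49 mg/L.
Below outfall 2: Q → 1199 ML/d, C = (1089·20.49 + 110.0·71.60)/1199 = 25.18 mg/L.
Below outfall 3: Q → 1298 ML/d, C = (1199·25.18 + 98.60·130.0)/1298 = 33.14 mg/L.

33.1 mg/L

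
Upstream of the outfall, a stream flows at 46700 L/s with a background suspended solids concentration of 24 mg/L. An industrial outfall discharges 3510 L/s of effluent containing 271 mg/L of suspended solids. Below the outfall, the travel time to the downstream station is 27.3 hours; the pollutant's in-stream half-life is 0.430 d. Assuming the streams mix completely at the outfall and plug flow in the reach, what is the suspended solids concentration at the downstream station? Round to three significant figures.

After mixing, C = (46700·24.00 + 3510·271.0) / 50210 = 2072000/50210 = 41.27 mg/L.
Half-life 0.430 d → k = ln 2 / 0.430 = 1.612 d⁻¹.
First-order decay: C = 41.27·exp(−k·t) = 41.27·0.1598 = 6.596 mg/L.

6.60 mg/L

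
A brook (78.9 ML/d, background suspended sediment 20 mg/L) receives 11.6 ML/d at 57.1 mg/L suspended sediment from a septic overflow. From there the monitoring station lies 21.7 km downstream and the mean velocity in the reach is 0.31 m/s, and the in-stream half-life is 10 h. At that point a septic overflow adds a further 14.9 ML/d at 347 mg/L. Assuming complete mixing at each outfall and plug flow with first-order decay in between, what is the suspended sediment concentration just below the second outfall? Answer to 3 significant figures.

54.6 mg/L

Mass balance: C = (78.90·20.00 + 11.60·57.10) / 90.50 = 2240/90.50 = 24.76 mg/L; combined flow 90.50 ML/d.
Travel time t = 21.7·1000 / 0.31 = 70000 s = 19.44 h.
Half-life 10 h → k = ln 2 / 10 = 0.06931 h⁻¹ = 1.664 d⁻¹.
First-order decay: C = 24.76·exp(−k·t) = 24.76·0.2598 = 6.432 mg/L.
At the second outfall, C = (90.50·6.432 + 14.90·347.0) / (90.50 + 14.90) = 54.58 mg/L.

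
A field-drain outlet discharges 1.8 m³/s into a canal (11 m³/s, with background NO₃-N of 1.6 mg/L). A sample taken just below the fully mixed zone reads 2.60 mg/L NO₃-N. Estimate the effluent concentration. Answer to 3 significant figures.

Mass balance: 11.00·1.600 + 1.800·Cₑ = 12.80·2.600
→ Cₑ = (12.80·2.600 − 11.00·1.600) / 1.800 = 8.711 mg/L.

8.71 mg/L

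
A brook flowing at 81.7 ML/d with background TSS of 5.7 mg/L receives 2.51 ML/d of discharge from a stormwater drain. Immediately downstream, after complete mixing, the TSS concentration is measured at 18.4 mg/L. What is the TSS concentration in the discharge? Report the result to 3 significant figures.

Mass balance: 81.70·5.700 + 2.510·Cₑ = 84.21·18.40
→ Cₑ = (84.21·18.40 − 81.70·5.700) / 2.510 = 431.8 mg/L.

432 mg/L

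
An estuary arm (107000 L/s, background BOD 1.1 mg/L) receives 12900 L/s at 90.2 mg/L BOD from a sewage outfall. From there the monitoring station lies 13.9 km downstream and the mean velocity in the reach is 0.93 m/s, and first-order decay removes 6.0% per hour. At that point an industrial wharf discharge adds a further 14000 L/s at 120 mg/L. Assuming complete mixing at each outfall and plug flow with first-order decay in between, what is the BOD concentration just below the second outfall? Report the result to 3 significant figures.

Flow-weighted average: C = (107000·1.100 + 12900·90.20) / 119900 = 1281000/119900 = 10.69 mg/L; combined flow 119900 L/s.
Travel time t = 13.9·1000 / 0.93 = 14950 s = 4.152 h.
6.0%/h lost → k = −ln(1 − 0.06) = 0.06188 h⁻¹.
Applying C = C₀e^(−kt): 10.69 × 0.7735 = 8.265 mg/L.
At the second outfall, C = (119900·8.265 + 14000·120.0) / (119900 + 14000) = 19.95 mg/L.

19.9 mg/L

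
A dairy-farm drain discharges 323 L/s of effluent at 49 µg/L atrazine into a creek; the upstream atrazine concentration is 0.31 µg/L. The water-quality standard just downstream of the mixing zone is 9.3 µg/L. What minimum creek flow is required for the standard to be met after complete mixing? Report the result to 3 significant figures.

1430 L/s

Set C_mix = 9.3: (Q·0.3100 + 323.0·49.00) / (Q + 323.0) = 9.3
→ Q = 323.0·(49.00 − 9.3)/(9.3 − 0.3100) = 1426 L/s.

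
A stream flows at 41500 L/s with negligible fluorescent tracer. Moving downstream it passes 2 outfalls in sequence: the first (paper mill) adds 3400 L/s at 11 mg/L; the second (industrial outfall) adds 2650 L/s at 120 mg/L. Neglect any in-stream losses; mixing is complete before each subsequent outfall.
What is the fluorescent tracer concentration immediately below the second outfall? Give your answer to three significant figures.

7.47 mg/L

Outfall 1: combined Q = 44900 L/s; C = (41500·0 + 3400·11.00)/44900 = 0.8330 mg/L.
Outfall 2: combined Q = 47550 L/s; C = (44900·0.8330 + 2650·120.0)/47550 = 7.474 mg/L.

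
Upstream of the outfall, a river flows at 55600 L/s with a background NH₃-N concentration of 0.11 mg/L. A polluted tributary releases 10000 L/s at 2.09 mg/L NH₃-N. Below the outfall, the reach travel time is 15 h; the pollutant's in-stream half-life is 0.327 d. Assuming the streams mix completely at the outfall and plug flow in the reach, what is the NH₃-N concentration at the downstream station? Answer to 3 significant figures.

Flow-weighted average: C = (55600·0.1100 + 10000·2.090) / 65600 = 27020/65600 = 0.4118 mg/L.
Half-life 0.327 d → k = ln 2 / 0.327 = 2.120 d⁻¹.
After decay, C = 0.4118 × e^(−kt) = 0.4118 × 0.2659 = 0.1095 mg/L.

0.109 mg/L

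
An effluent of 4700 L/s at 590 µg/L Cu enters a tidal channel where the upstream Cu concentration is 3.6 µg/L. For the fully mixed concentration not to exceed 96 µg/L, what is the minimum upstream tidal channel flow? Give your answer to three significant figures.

Set C_mix = 96: (Q·3.600 + 4700·590.0) / (Q + 4700) = 96
→ Q = 4700·(590.0 − 96)/(96 − 3.600) = 25130 L/s.

25100 L/s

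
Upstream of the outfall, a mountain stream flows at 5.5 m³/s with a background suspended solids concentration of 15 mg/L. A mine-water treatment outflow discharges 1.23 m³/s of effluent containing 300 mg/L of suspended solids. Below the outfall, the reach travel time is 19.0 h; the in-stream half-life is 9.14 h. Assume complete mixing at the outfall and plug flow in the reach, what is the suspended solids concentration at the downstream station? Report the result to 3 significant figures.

Flow-weighted average: C = (5.500·15.00 + 1.230·300.0) / 6.730 = 451.5/6.730 = 67.09 mg/L.
Half-life 9.14 h → k = ln 2 / 9.14 = 0.07584 h⁻¹ = 1.820 d⁻¹.
Decay over the reach: 67.09·exp(−kt) = 67.09·0.2367 = 15.88 mg/L.

15.9 mg/L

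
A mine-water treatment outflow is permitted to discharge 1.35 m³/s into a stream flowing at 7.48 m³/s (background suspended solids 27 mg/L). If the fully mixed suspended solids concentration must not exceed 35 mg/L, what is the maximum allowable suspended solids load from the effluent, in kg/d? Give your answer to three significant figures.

9250 kg/d

Mass balance at the limit: 7.480·27.00 + 1.350·Cₑ = 8.830·35 → Cₑ = 79.33 mg/L.
Load = 1.350 m³/s × 79.33 g/m³ × 86 400 s/d = 9253 kg/d.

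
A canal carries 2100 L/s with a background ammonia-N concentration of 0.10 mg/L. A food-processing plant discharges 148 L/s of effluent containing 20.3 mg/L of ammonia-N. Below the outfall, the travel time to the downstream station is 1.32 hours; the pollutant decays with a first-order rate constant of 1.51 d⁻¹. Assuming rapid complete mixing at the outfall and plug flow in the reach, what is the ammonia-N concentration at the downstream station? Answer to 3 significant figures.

1.32 mg/L

After mixing, C = (2100·0.1000 + 148.0·20.30) / 2248 = 3214/2248 = 1.430 mg/L.
First-order decay: C = 1.430·exp(−k·t) = 1.430·0.9203 = 1.316 mg/L.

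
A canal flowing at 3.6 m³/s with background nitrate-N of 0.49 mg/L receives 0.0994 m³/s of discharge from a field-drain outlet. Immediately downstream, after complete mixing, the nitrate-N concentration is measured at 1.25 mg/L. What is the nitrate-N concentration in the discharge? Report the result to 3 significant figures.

28.8 mg/L

Mass balance: 3.600·0.4900 + 0.09940·Cₑ = 3.699·1.250
→ Cₑ = (3.699·1.250 − 3.600·0.4900) / 0.09940 = 28.78 mg/L.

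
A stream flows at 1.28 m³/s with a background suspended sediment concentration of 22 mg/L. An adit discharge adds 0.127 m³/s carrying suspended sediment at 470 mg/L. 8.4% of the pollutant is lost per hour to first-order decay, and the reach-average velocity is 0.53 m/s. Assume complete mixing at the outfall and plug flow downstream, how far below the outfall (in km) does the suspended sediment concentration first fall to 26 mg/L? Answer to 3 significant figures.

19.1 km

After mixing, C = (1.280·22.00 + 0.1270·470.0) / 1.407 = 87.85/1.407 = 62.44 mg/L.
8.4%/h lost → k = −ln(1 − 0.084) = 0.08774 h⁻¹.
Set 62.44·exp(−k·t) = 26 → t = ln(62.44/26)/k = 35950 s = 9.985 h.
Distance = v·t = 0.53·35950 = 19050 m = 19.05 km.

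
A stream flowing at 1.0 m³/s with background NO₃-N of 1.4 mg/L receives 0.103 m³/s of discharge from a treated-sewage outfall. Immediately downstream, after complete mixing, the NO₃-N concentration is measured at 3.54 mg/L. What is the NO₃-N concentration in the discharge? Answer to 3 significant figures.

Mass balance: 1.000·1.400 + 0.1030·Cₑ = 1.103·3.540
→ Cₑ = (1.103·3.540 − 1.000·1.400) / 0.1030 = 24.32 mg/L.

24.3 mg/L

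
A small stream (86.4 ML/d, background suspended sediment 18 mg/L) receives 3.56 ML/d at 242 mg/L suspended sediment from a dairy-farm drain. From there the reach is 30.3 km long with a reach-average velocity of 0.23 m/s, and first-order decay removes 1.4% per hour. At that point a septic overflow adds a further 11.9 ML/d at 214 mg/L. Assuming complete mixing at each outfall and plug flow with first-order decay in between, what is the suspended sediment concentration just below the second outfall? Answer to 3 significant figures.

Mass balance: C = (86.40·18.00 + 3.560·242.0) / 89.96 = 2417/89.96 = 26.86 mg/L; combined flow 89.96 ML/d.
Travel time t = 30.3·1000 / 0.23 = 131700 s = 36.59 h.
1.4%/h lost → k = −ln(1 − 0.014) = 0.01410 h⁻¹.
First-order decay: C = 26.86·exp(−k·t) = 26.86·0.5969 = 16.04 mg/L.
Second outfall: C = (89.96·16.04 + 11.90·214.0)/101.9 = 39.16 mg/L.

39.2 mg/L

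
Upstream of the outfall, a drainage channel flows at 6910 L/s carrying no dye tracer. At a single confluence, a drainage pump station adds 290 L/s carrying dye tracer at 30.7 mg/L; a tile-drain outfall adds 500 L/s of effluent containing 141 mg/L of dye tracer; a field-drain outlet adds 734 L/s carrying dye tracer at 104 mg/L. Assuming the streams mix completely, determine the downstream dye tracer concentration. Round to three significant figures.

Conservation of mass: C = (6910·0 + 290.0·30.70 + 500.0·141.0 + 734.0·104.0) / 8434 = 155700/8434 = 18.47 mg/L.

18.5 mg/L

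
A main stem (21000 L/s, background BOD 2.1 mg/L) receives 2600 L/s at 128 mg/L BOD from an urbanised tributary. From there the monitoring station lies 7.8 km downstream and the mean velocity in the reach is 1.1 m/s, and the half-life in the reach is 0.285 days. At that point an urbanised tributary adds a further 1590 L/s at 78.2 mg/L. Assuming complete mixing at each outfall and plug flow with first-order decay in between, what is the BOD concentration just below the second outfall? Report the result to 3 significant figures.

17.2 mg/L

After mixing, C = (21000·2.100 + 2600·128.0) / 23600 = 376900/23600 = 15.97 mg/L; combined flow 23600 L/s.
Travel time t = 7.8·1000 / 1.1 = 7091 s = 1.970 h.
Half-life 0.285 d → k = ln 2 / 0.285 = 2.432 d⁻¹.
After decay, C = 15.97 × e^(−kt) = 15.97 × 0.8191 = 13.08 mg/L.
Second outfall: C = (23600·13.08 + 1590·78.20)/25190 = 17.19 mg/L.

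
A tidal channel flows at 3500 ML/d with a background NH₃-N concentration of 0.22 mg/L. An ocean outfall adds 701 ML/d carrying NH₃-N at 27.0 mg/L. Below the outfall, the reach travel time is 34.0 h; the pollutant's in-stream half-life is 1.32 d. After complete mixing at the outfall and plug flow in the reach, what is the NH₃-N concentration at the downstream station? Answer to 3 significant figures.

Mass balance: C = (3500·0.2200 + 701.0·27.00) / 4201 = 19700/4201 = 4.689 mg/L.
Half-life 1.32 d → k = ln 2 / 1.32 = 0.5251 d⁻¹.
After decay, C = 4.689 × e^(−kt) = 4.689 × 0.4753 = 2.228 mg/L.

2.23 mg/L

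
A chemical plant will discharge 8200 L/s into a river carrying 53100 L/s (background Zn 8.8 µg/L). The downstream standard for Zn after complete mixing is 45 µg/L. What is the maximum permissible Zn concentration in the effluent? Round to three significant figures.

279 µg/L

At the limit, (Qr·Cr + Qe·Cₑ)/(Qr + Qe) = 45:
Cₑ = (61300·45 − 53100·8.800) / 8200 = 279.4 µg/L.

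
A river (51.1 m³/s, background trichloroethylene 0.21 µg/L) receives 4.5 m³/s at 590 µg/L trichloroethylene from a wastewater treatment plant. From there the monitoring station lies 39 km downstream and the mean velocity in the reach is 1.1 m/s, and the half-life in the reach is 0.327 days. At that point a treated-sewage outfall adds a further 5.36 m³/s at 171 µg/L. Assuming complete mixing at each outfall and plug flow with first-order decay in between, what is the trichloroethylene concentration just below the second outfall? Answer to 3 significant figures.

Flow-weighted average: C = (51.10·0.2100 + 4.500·590.0) / 55.60 = 2666/55.60 = 47.94 µg/L; combined flow 55.60 m³/s.
Travel time t = 39·1000 / 1.1 = 35450 s = 9.848 h.
Half-life 0.327 d → k = ln 2 / 0.327 = 2.120 d⁻¹.
Decay over the reach: 47.94·exp(−kt) = 47.94·0.4190 = 20.09 µg/L.
Second outfall: C = (55.60·20.09 + 5.360·171.0)/60.96 = 33.36 µg/L.

33.4 µg/L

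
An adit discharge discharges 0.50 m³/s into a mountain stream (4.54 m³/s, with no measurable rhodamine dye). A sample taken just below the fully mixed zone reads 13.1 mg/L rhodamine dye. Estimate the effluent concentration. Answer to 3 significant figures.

Mass balance: 4.540·0 + 0.5000·Cₑ = 5.040·13.10
→ Cₑ = (5.040·13.10 − 4.540·0) / 0.5000 = 132.0 mg/L.

132 mg/L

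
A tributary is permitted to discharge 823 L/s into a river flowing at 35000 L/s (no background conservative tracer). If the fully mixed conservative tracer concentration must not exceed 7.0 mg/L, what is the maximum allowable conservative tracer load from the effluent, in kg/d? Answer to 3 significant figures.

Mass balance at the limit: 35000·0 + 823.0·Cₑ = 35820·7.0 → Cₑ = 304.7 mg/L.
823.0 L/s = 0.8230 m³/s. Load = 0.8230 m³/s × 304.7 g/m³ × 86 400 s/d = 21670 kg/d.

21700 kg/d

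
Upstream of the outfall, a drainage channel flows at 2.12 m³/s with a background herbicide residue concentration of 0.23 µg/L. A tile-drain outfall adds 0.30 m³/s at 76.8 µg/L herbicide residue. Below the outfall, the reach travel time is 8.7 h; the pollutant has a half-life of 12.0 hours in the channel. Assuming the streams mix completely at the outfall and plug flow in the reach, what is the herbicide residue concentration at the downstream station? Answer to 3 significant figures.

Mass balance: C = (2.120·0.2300 + 0.3000·76.80) / 2.420 = 23.53/2.420 = 9.722 µg/L.
Half-life 12.0 h → k = ln 2 / 12.0 = 0.05776 h⁻¹ = 1.386 d⁻¹.
First-order decay: C = 9.722·exp(−k·t) = 9.722·0.6050 = 5.882 µg/L.

5.88 µg/L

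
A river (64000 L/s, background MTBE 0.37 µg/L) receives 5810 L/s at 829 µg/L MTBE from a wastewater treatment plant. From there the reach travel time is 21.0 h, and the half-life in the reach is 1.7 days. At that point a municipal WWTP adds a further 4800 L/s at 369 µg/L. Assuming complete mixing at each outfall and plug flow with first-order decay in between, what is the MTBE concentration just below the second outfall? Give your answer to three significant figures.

After mixing, C = (64000·0.3700 + 5810·829.0) / 69810 = 4840000/69810 = 69.33 µg/L; combined flow 69810 L/s.
Half-life 1.7 d → k = ln 2 / 1.7 = 0.4077 d⁻¹.
Decay over the reach: 69.33·exp(−kt) = 69.33·0.6999 = 48.53 µg/L.
At the second outfall, C = (69810·48.53 + 4800·369.0) / (69810 + 4800) = 69.15 µg/L.

69.1 µg/L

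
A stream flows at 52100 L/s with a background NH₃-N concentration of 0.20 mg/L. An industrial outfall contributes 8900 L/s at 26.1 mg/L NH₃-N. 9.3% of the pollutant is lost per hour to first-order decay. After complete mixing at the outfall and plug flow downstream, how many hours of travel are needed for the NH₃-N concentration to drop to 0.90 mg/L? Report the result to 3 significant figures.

15.2 h

Flow-weighted average: C = (52100·0.2000 + 8900·26.10) / 61000 = 242700/61000 = 3.979 mg/L.
9.3%/h lost → k = −ln(1 − 0.093) = 0.09761 h⁻¹.
3.979·exp(−k·t) = 0.90 → t = ln(3.979/0.90)/k = 54820 s = 15.23 h.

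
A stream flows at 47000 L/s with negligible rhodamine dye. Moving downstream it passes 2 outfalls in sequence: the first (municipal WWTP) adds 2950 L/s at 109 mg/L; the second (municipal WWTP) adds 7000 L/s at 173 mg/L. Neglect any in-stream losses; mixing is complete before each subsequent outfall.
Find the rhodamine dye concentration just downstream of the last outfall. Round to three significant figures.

Below outfall 1: Q → 49950 L/s, C = (47000·0 + 2950·109.0)/49950 = 6.437 mg/L.
Below outfall 2: Q → 56950 L/s, C = (49950·6.437 + 7000·173.0)/56950 = 26.91 mg/L.

26.9 mg/L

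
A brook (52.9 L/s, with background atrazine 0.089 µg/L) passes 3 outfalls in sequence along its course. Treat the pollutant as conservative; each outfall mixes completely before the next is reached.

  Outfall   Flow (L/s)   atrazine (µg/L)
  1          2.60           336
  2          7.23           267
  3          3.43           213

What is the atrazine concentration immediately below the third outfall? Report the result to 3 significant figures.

53.5 µg/L

Outfall 1: combined Q = 55.50 L/s; C = (52.90·0.08900 + 2.600·336.0)/55.50 = 15.83 µg/L.
Outfall 2: combined Q = 62.73 L/s; C = (55.50·15.83 + 7.230·267.0)/62.73 = 44.77 µg/L.
Outfall 3: combined Q = 66.16 L/s; C = (62.73·44.77 + 3.430·213.0)/66.16 = 53.50 µg/L.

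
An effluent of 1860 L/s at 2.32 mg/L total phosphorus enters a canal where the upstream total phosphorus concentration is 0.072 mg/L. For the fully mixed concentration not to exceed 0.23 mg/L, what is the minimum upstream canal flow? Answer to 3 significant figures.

Set C_mix = 0.23: (Q·0.07200 + 1860·2.320) / (Q + 1860) = 0.23
→ Q = 1860·(2.320 − 0.23)/(0.23 − 0.07200) = 24600 L/s.

24600 L/s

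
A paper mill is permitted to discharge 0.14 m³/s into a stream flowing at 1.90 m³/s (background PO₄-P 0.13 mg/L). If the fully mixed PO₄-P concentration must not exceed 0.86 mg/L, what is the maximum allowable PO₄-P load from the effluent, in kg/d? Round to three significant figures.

Mass balance at the limit: 1.900·0.1300 + 0.1400·Cₑ = 2.040·0.86 → Cₑ = 10.77 mg/L.
Load = 0.1400 m³/s × 10.77 g/m³ × 86 400 s/d = 130.2 kg/d.

130 kg/d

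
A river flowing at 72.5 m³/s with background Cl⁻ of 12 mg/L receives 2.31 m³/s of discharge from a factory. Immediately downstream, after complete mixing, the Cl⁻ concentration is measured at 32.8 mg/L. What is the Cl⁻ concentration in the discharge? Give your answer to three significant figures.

Mass balance: 72.50·12.00 + 2.310·Cₑ = 74.81·32.80
→ Cₑ = (74.81·32.80 − 72.50·12.00) / 2.310 = 685.6 mg/L.

686 mg/L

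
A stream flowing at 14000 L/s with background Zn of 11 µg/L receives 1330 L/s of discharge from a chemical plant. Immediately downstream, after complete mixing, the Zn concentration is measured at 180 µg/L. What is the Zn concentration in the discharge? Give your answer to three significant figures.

1960 µg/L

Mass balance: 14000·11.00 + 1330·Cₑ = 15330·180.0
→ Cₑ = (15330·180.0 − 14000·11.00) / 1330 = 1959 µg/L.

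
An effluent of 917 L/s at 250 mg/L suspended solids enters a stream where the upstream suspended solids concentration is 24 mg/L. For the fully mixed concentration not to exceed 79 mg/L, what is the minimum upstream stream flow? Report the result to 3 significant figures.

2850 L/s

Set C_mix = 79: (Q·24.00 + 917.0·250.0) / (Q + 917.0) = 79
→ Q = 917.0·(250.0 − 79)/(79 − 24.00) = 2851 L/s.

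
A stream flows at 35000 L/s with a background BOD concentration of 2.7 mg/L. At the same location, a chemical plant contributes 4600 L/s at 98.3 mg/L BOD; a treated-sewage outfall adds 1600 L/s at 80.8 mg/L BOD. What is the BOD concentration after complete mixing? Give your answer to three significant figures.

Mass balance: C = (35000·2.700 + 4600·98.30 + 1600·80.80) / 41200 = 676000/41200 = 16.41 mg/L.

16.4 mg/L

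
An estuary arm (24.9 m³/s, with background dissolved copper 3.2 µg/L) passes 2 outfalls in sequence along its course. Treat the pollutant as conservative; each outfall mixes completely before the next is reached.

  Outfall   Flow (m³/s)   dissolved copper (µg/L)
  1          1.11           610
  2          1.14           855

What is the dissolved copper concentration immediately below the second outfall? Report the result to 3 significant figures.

After outfall 1: Q = 24.90 + 1.110 = 26.01 m³/s; C = (24.90·3.200 + 1.110·610.0)/26.01 = 29.10 µg/L.
After outfall 2: Q = 26.01 + 1.140 = 27.15 m³/s; C = (26.01·29.10 + 1.140·855.0)/27.15 = 63.77 µg/L.

63.8 µg/L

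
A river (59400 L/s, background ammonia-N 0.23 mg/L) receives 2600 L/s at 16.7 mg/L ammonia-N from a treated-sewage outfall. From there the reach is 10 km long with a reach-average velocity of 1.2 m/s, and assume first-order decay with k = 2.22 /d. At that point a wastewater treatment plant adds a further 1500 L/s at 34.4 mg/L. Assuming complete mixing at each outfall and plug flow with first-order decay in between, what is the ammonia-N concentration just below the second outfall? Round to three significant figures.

Flow-weighted average: C = (59400·0.2300 + 2600·16.70) / 62000 = 57080/62000 = 0.9207 mg/L; combined flow 62000 L/s.
Travel time t = 10·1000 / 1.2 = 8333 s = 2.315 h.
Applying C = C₀e^(−kt): 0.9207 × 0.8073 = 0.7432 mg/L.
Second outfall: C = (62000·0.7432 + 1500·34.40)/63500 = 1.538 mg/L.

1.54 mg/L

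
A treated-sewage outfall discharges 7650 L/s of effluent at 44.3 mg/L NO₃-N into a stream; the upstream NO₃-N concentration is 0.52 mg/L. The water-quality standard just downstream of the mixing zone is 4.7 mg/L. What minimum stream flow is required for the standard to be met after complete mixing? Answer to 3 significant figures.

Set C_mix = 4.7: (Q·0.5200 + 7650·44.30) / (Q + 7650) = 4.7
→ Q = 7650·(44.30 − 4.7)/(4.7 − 0.5200) = 72470 L/s.

72500 L/s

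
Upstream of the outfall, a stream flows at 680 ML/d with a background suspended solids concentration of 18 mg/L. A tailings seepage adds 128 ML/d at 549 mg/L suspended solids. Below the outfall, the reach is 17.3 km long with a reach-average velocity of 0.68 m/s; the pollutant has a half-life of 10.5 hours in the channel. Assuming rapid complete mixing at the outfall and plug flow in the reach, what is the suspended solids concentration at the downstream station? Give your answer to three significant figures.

Mixed concentration C = ΣQC/ΣQ = (680.0·18.00 + 128.0·549.0) / 808.0 = 82510/808.0 = 102.1 mg/L.
Travel time t = 17.3·1000 / 0.68 = 25440 s = 7.067 h.
Half-life 10.5 h → k = ln 2 / 10.5 = 0.06601 h⁻¹ = 1.584 d⁻¹.
First-order decay: C = 102.1·exp(−k·t) = 102.1·0.6272 = 64.05 mg/L.

64.0 mg/L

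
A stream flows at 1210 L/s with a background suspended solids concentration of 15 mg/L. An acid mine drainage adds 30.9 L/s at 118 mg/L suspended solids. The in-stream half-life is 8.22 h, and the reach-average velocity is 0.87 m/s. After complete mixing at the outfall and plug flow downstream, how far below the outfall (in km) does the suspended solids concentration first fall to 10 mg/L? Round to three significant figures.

Mixed concentration C = ΣQC/ΣQ = (1210·15.00 + 30.90·118.0) / 1241 = 21800/1241 = 17.56 mg/L.
Half-life 8.22 h → k = ln 2 / 8.22 = 0.08432 h⁻¹ = 2.024 d⁻¹.
Set 17.56·exp(−k·t) = 10 → t = ln(17.56/10)/k = 24050 s = 6.680 h.
Distance = v·t = 0.87·24050 = 20920 m = 20.92 km.

20.9 km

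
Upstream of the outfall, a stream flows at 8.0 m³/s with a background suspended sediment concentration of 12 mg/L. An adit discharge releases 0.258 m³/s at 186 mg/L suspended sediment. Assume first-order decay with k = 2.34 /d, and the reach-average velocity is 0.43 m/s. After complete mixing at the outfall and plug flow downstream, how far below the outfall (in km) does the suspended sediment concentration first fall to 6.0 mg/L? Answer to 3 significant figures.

Mass balance: C = (8.000·12.00 + 0.2580·186.0) / 8.258 = 144.0/8.258 = 17.44 mg/L.
Set 17.44·exp(−k·t) = 6.0 → t = ln(17.44/6.0)/k = 39390 s = 10.94 h.
Distance = v·t = 0.43·39390 = 16940 m = 16.94 km.

16.9 km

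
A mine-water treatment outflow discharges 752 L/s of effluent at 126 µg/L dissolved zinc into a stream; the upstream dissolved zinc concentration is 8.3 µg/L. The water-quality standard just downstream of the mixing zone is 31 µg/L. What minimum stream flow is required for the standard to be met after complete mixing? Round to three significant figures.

3150 L/s

Set C_mix = 31: (Q·8.300 + 752.0·126.0) / (Q + 752.0) = 31
→ Q = 752.0·(126.0 − 31)/(31 − 8.300) = 3147 L/s.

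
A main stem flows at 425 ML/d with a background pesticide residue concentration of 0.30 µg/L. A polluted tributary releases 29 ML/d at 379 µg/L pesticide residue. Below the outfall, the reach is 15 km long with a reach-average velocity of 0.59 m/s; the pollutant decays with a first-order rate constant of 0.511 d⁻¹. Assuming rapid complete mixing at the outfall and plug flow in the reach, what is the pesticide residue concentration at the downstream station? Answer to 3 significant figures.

21.1 µg/L

Conservation of mass: C = (425.0·0.3000 + 29.00·379.0) / 454.0 = 11120/454.0 = 24.49 µg/L.
Travel time t = 15·1000 / 0.59 = 25420 s = 7.062 h.
Applying C = C₀e^(−kt): 24.49 × 0.8604 = 21.07 µg/L.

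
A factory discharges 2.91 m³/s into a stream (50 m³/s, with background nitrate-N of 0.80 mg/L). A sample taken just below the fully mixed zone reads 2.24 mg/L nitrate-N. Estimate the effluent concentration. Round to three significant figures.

Mass balance: 50.00·0.8000 + 2.910·Cₑ = 52.91·2.240
→ Cₑ = (52.91·2.240 − 50.00·0.8000) / 2.910 = 26.98 mg/L.

27.0 mg/L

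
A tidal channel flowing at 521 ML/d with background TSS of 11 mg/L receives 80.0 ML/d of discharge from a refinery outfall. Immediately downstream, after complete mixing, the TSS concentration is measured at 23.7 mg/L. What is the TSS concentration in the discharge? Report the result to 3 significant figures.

Mass balance: 521.0·11.00 + 80.00·Cₑ = 601.0·23.70
→ Cₑ = (601.0·23.70 − 521.0·11.00) / 80.00 = 106.4 mg/L.

106 mg/L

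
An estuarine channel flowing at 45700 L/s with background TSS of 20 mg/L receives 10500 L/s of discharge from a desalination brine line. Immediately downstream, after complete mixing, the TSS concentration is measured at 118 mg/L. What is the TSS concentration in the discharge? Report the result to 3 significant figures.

545 mg/L

Mass balance: 45700·20.00 + 10500·Cₑ = 56200·118.0
→ Cₑ = (56200·118.0 − 45700·20.00) / 10500 = 544.5 mg/L.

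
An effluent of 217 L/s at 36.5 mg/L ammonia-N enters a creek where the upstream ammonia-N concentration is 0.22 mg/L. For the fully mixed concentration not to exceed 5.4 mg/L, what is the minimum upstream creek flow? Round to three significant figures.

Set C_mix = 5.4: (Q·0.2200 + 217.0·36.50) / (Q + 217.0) = 5.4
→ Q = 217.0·(36.50 − 5.4)/(5.4 − 0.2200) = 1303 L/s.

1300 L/s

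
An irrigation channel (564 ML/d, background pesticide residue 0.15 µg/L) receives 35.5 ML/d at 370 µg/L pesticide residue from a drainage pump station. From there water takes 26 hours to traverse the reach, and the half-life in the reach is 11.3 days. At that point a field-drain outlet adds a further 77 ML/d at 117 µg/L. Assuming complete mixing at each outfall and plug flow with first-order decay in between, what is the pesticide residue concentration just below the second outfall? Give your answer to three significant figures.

31.6 µg/L

Mass balance: C = (564.0·0.1500 + 35.50·370.0) / 599.5 = 13220/599.5 = 22.05 µg/L; combined flow 599.5 ML/d.
Half-life 11.3 d → k = ln 2 / 11.3 = 0.06134 d⁻¹.
Applying C = C₀e^(−kt): 22.05 × 0.9357 = 20.63 µg/L.
At the second outfall, C = (599.5·20.63 + 77.00·117.0) / (599.5 + 77.00) = 31.60 µg/L.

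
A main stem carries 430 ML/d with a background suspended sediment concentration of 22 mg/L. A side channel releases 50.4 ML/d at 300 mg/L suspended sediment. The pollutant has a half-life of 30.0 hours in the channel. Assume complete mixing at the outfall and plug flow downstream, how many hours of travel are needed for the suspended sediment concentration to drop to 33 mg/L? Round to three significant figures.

After mixing, C = (430.0·22.00 + 50.40·300.0) / 480.4 = 24580/480.4 = 51.17 mg/L.
Half-life 30.0 h → k = ln 2 / 30.0 = 0.02310 h⁻¹ = 0.5545 d⁻¹.
51.17·exp(−k·t) = 33 → t = ln(51.17/33)/k = 68330 s = 18.98 h.

19.0 h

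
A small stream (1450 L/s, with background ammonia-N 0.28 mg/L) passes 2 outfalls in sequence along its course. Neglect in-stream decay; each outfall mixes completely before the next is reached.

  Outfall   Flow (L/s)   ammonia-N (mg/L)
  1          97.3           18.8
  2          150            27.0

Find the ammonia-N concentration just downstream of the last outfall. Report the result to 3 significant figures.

Outfall 1: combined Q = 1547 L/s; C = (1450·0.2800 + 97.30·18.80)/1547 = 1.445 mg/L.
Outfall 2: combined Q = 1697 L/s; C = (1547·1.445 + 150.0·27.00)/1697 = 3.703 mg/L.

3.70 mg/L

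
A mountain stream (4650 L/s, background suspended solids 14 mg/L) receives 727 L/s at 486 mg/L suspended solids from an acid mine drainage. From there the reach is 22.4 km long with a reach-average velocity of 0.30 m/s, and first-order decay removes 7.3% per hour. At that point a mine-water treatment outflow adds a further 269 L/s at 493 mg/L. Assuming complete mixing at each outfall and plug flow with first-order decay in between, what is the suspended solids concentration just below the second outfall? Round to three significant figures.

38.9 mg/L

Mass balance: C = (4650·14.00 + 727.0·486.0) / 5377 = 418400/5377 = 77.82 mg/L; combined flow 5377 L/s.
Travel time t = 22.4·1000 / 0.30 = 74670 s = 20.74 h.
7.3%/h lost → k = −ln(1 − 0.073) = 0.07580 h⁻¹.
Applying C = C₀e^(−kt): 77.82 × 0.2076 = 16.15 mg/L.
Second outfall: C = (5377·16.15 + 269.0·493.0)/5646 = 38.87 mg/L.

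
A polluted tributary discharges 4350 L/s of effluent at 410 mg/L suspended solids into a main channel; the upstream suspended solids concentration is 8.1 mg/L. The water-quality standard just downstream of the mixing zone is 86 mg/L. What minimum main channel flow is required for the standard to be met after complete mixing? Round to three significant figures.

Set C_mix = 86: (Q·8.100 + 4350·410.0) / (Q + 4350) = 86
→ Q = 4350·(410.0 − 86)/(86 − 8.100) = 18090 L/s.

18100 L/s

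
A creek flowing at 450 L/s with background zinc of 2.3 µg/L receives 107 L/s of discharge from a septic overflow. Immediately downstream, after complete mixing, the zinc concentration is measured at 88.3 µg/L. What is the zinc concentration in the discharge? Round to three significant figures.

Mass balance: 450.0·2.300 + 107.0·Cₑ = 557.0·88.30
→ Cₑ = (557.0·88.30 − 450.0·2.300) / 107.0 = 450.0 µg/L.

450 µg/L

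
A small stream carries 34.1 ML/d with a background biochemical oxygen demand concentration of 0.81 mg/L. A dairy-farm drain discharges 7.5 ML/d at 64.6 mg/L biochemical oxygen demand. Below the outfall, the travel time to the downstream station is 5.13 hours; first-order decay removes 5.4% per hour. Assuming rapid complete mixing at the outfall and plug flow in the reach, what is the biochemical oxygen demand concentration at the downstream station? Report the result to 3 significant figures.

After mixing, C = (34.10·0.8100 + 7.500·64.60) / 41.60 = 512.1/41.60 = 12.31 mg/L.
5.4%/h lost → k = −ln(1 − 0.054) = 0.05551 h⁻¹.
After decay, C = 12.31 × e^(−kt) = 12.31 × 0.7522 = 9.260 mg/L.

9.26 mg/L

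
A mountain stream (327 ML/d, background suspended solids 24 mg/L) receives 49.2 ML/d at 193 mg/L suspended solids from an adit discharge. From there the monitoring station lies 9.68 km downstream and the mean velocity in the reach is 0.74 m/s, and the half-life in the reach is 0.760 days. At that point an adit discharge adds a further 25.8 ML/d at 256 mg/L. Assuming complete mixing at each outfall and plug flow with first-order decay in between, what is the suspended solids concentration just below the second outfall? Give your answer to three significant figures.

54.0 mg/L

Flow-weighted average: C = (327.0·24.00 + 49.20·193.0) / 376.2 = 17340/376.2 = 46.10 mg/L; combined flow 376.2 ML/d.
Travel time t = 9.68·1000 / 0.74 = 13080 s = 3.634 h.
Half-life 0.760 d → k = ln 2 / 0.760 = 0.9120 d⁻¹.
Decay over the reach: 46.10·exp(−kt) = 46.10·0.8710 = 40.16 mg/L.
At the second outfall, C = (376.2·40.16 + 25.80·256.0) / (376.2 + 25.80) = 54.01 mg/L.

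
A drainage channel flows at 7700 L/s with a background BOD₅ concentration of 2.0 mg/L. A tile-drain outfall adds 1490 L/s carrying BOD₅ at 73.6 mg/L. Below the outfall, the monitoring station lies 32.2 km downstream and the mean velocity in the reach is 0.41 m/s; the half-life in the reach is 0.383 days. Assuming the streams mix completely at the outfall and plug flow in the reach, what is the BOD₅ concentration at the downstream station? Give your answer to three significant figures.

Flow-weighted average: C = (7700·2.000 + 1490·73.60) / 9190 = 125100/9190 = 13.61 mg/L.
Travel time t = 32.2·1000 / 0.41 = 78540 s = 21.82 h.
Half-life 0.383 d → k = ln 2 / 0.383 = 1.810 d⁻¹.
After decay, C = 13.61 × e^(−kt) = 13.61 × 0.1930 = 2.626 mg/L.

2.63 mg/L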